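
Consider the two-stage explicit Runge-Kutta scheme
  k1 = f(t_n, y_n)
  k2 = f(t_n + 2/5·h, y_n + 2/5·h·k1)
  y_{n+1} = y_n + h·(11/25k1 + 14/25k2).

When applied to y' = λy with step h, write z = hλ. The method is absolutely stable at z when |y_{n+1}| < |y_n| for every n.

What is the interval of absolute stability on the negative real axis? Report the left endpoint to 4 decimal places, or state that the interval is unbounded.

z∈(-4.4643,0).

With y'=λy (z=hλ):
  k1=λy_n ⇒ h·k1=z·y_n;  k2=λ(1+2/5z)y_n ⇒ h·k2=z(1+2/5z)y_n
  y_{n+1}/y_n = 1 + 11/25z + 14/25z(1+2/5z) = 1 + z + 28/125z²
  Hence R(z) = 1 + z + 28/125z².

Boundary: |R(x)|=1, x<0.
x=-1.71: |R|=0.0550
R=1: x+28/125x²=0 ⇒ x=−125/28=-4.4643; min R=1−1/(4·28/125)=-0.1161>−1
Confirm numerically:
  x=-2.588: |R|=0.08771 <1
  x=-2.362: |R|=0.11229 <1
  x=-1.994: |R|=0.10337 <1
  x=-1.878: |R|=0.08798 <1
  x=-4.793: |R|=1.35292 >1
  x=-4.706: |R|=1.25480 >1
Interval (-4.4643, 0).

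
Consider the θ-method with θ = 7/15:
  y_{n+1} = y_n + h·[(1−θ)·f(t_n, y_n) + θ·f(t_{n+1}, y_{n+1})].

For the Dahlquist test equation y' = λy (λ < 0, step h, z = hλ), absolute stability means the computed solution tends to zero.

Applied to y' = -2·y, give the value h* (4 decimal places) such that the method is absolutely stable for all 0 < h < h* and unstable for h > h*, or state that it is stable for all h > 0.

Test eqn y'=λy, z=hλ:
  y_{n+1} = y_n + z·[8/15·y_n + 7/15·y_{n+1}] ⇒ (1 − 7/15z)y_{n+1} = (1 + 8/15z)y_n
  so R(z) = (1 + 8/15z)/(1 − 7/15z).

Boundary: |R(x)|=1, x<0.
x=-0.96: |R|=0.3370
R=−1: 1+8/15x = −1+7/15x ⇒ -1/15x=2 ⇒ x=2/(-1/15)=-30.0000
Confirm numerically:
  x=-23.747: |R|=0.96550 <1
  x=-21.096: |R|=0.94526 <1
  x=-18.126: |R|=0.91631 <1
  x=-14.815: |R|=0.87208 <1
  x=-30.514: |R|=1.00225 >1
  x=-30.316: |R|=1.00139 >1
  x=-30.037: |R|=1.00016 >1
So |R|<1 on (-30.0000, 0).

(-30.0000,0); λ=-2 ⇒ h* = (30)/2 = 15.0000.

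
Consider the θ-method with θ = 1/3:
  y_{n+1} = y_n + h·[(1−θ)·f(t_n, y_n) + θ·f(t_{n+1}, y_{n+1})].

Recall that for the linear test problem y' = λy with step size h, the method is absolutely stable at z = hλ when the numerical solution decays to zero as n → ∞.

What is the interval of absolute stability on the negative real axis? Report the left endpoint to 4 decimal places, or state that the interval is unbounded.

z∈(-6.0000,0).

Set f=λy, z=hλ:
  y_{n+1} = y_n + z·[2/3·y_n + 1/3·y_{n+1}] ⇒ (1 − 1/3z)y_{n+1} = (1 + 2/3z)y_n
  so R(z) = (1 + 2/3z)/(1 − 1/3z).

Find x<0 with |R(x)|<1.
x=-0.57: |R|=0.5210
R=−1: 1+2/3x = −1+1/3x ⇒ -1/3x=2 ⇒ x=2/(-1/3)=-6.0000
Confirm numerically:
  x=-5.714: |R|=0.96718 <1
  x=-4.517: |R|=0.80271 <1
  x=-3.433: |R|=0.60096 <1
  x=-6.367: |R|=1.03918 >1
  x=-6.053: |R|=1.00585 >1
Stable set (-6.0000, 0).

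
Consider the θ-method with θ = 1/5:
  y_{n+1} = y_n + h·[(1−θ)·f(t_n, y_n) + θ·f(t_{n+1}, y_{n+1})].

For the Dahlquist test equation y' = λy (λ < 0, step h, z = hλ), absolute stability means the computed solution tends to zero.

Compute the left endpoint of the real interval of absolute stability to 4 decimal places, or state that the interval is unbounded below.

left endpoint -3.3333.

On y'=λy, z=hλ:
  y_{n+1} = y_n + z·[4/5·y_n + 1/5·y_{n+1}] ⇒ (1 − 1/5z)y_{n+1} = (1 + 4/5z)y_n
  Hence R(z) = (1 + 4/5z)/(1 − 1/5z).

Find x<0 with |R(x)|<1.
x=-1.18: |R|=0.0453
R=−1: 1+4/5x = −1+1/5x ⇒ -3/5x=2 ⇒ x=2/(-3/5)=-3.3333
Confirm numerically:
  x=-2.629: |R|=0.72303 <1
  x=-2.222: |R|=0.53836 <1
  x=-1.454: |R|=0.12643 <1
  x=-3.846: |R|=1.17386 >1
  x=-3.582: |R|=1.08693 >1
  x=-3.437: |R|=1.03686 >1
Stable set (-3.3333, 0).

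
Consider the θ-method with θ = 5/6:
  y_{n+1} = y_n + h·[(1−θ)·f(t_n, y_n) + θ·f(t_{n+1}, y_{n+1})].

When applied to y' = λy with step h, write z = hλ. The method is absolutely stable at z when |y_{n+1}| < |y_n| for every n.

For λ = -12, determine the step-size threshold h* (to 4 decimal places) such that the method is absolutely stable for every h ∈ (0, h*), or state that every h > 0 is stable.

unbounded; (−∞, 0). Any h>0 works for λ=-12.

Test eqn y'=λy, z=hλ:
  y_{n+1} = y_n + z·[1/6·y_n + 5/6·y_{n+1}] ⇒ (1 − 5/6z)y_{n+1} = (1 + 1/6z)y_n
  ⇒ R(z) = (1 + 1/6z)/(1 − 5/6z).

Need |R(x)|<1, x<0.
x=-0.54: |R|=0.6276
x=-2: |R|=0.2500
x=-10: |R|=0.0714
x=-100: |R|=0.1858
θ=5/6≥1/2 ⇒ |1+1/6x|<|1−5/6x| ∀x<0 ⇒ interval (−∞,0).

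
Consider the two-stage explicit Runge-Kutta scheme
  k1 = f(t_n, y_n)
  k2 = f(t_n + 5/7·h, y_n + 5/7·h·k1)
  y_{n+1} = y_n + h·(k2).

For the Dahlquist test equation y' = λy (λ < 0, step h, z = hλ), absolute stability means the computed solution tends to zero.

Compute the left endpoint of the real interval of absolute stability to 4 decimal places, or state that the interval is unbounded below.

Test eqn y'=λy, z=hλ:
  k1=λy_n ⇒ h·k1=z·y_n;  k2=λ(1+5/7z)y_n ⇒ h·k2=z(1+5/7z)y_n
  y_{n+1}/y_n = 1 + z(1+5/7z) = 1 + z + 5/7z²
  so R(z) = 1 + z + 5/7z².

Need |R(x)|<1, x<0.
x=-0.98: |R|=0.7060
R=1: x+5/7x²=0 ⇒ x=−7/5=-1.4000; min R=1−1/(4·5/7)=0.6500>−1
Confirm numerically:
  x=-1.071: |R|=0.74832 <1
  x=-0.850: |R|=0.66607 <1
  x=-0.602: |R|=0.65686 <1
  x=-1.751: |R|=1.43900 >1
  x=-1.717: |R|=1.38878 >1
  x=-1.440: |R|=1.04114 >1
Stable set (-1.4000, 0).

z* = -1.4000.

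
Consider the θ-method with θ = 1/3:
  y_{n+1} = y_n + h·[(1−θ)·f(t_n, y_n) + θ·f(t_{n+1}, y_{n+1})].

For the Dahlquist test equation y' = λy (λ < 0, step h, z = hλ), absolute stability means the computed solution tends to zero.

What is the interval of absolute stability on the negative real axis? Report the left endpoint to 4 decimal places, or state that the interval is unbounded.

z∈(-6.0000,0).

Test eqn y'=λy, z=hλ:
  y_{n+1} = y_n + z·[2/3·y_n + 1/3·y_{n+1}] ⇒ (1 − 1/3z)y_{n+1} = (1 + 2/3z)y_n
  Hence R(z) = (1 + 2/3z)/(1 − 1/3z).

Solve |R(x)|<1 on ℝ⁻.
x=-1.79: |R|=0.1211
R=−1: 1+2/3x = −1+1/3x ⇒ -1/3x=2 ⇒ x=2/(-1/3)=-6.0000
Confirm numerically:
  x=-4.358: |R|=0.77684 <1
  x=-3.134: |R|=0.53277 <1
  x=-2.479: |R|=0.35736 <1
  x=-6.584: |R|=1.06093 >1
  x=-6.225: |R|=1.02439 >1
Stable set (-6.0000, 0).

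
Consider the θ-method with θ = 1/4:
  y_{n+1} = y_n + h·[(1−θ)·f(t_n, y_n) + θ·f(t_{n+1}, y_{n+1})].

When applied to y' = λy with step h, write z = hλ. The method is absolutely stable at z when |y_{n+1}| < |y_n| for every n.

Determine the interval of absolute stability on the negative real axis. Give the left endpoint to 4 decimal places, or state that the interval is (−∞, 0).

Set f=λy, z=hλ:
  y_{n+1} = y_n + z·[3/4·y_n + 1/4·y_{n+1}] ⇒ (1 − 1/4z)y_{n+1} = (1 + 3/4z)y_n
  ⇒ R(z) = (1 + 3/4z)/(1 − 1/4z).

Boundary: |R(x)|=1, x<0.
x=-1.65: |R|=0.1681
R=−1: 1+3/4x = −1+1/4x ⇒ -1/2x=2 ⇒ x=2/(-1/2)=-4.0000
Confirm numerically:
  x=-2.733: |R|=0.62364 <1
  x=-2.545: |R|=0.55539 <1
  x=-2.330: |R|=0.47235 <1
  x=-2.283: |R|=0.45345 <1
  x=-4.524: |R|=1.12295 >1
  x=-4.471: |R|=1.11120 >1
  x=-4.221: |R|=1.05376 >1
Stable set (-4.0000, 0).

z∈(-4.0000,0).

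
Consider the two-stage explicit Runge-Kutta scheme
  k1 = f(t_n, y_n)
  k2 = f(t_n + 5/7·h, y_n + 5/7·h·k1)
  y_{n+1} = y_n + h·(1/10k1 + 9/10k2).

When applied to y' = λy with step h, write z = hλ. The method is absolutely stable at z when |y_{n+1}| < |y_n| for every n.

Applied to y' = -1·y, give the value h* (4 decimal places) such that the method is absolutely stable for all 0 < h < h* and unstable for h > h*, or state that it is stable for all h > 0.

With y'=λy (z=hλ):
  k1=λy_n ⇒ h·k1=z·y_n;  k2=λ(1+5/7z)y_n ⇒ h·k2=z(1+5/7z)y_n
  y_{n+1}/y_n = 1 + 1/10z + 9/10z(1+5/7z) = 1 + z + 9/14z²
  so R(z) = 1 + z + 9/14z².

Boundary: |R(x)|=1, x<0.
x=-0.66: |R|=0.6200
R=1: x+9/14x²=0 ⇒ x=−14/9=-1.5556; min R=1−1/(4·9/14)=0.6111>−1
Confirm numerically:
  x=-1.375: |R|=0.84040 <1
  x=-1.078: |R|=0.66905 <1
  x=-0.936: |R|=0.62720 <1
  x=-0.865: |R|=0.61600 <1
  x=-2.008: |R|=1.58404 >1
  x=-2.002: |R|=1.57457 >1
Stable set (-1.5556, 0).

(-1.5556,0); λ=-1 ⇒ h* = (14/9)/1 = 1.5556.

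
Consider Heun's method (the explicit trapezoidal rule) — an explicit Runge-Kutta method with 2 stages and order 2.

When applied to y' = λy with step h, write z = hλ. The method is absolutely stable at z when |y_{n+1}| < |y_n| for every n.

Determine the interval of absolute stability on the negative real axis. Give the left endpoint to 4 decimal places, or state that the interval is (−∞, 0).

(-2.0000, 0).

Set f=λy, z=hλ:
  order 2, 2-stage ⇒ R(z)=1+z+z^2/2
  (e.g. R(-0.66)=0.55780, |R|=0.55780)

Solve |R(x)|<1 on ℝ⁻.
x=-0.66: |R|=0.5578
|R(-2.15)|=1.1612 |R(-1.95)|=0.9512 |R(-1.54)|=0.6458
Bisect:
  x_lo=-2.7297 |R|=1.9959  x_hi=-0.1866 |R|=0.8308
  mid=-1.45812 |R|=0.60494 →hi
  mid=-2.09389 |R|=1.09830 →lo
  mid=-1.77600 |R|=0.80109 →hi
  mid=-1.93495 |R|=0.93706 →hi
  mid=-2.01442 |R|=1.01452 →lo
  mid=-1.97468 |R|=0.97500 →hi
  mid=-1.99455 |R|=0.99456 →hi
  mid=-2.00448 |R|=1.00449 →lo
  ...
  [-2.00014,-1.99998] ⇒ x*=-2.0000
Interval (-2.0000, 0).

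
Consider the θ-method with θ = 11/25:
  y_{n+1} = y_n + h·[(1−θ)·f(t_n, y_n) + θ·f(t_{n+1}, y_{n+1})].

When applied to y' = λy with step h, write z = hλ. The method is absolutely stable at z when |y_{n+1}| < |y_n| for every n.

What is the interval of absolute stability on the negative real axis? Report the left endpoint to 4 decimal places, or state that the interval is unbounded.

Set f=λy, z=hλ:
  y_{n+1} = y_n + z·[14/25·y_n + 11/25·y_{n+1}] ⇒ (1 − 11/25z)y_{n+1} = (1 + 14/25z)y_n
  R(z) = (1 + 14/25z)/(1 − 11/25z).

Boundary: |R(x)|=1, x<0.
x=-1.41: |R|=0.1298
R=−1: 1+14/25x = −1+11/25x ⇒ -3/25x=2 ⇒ x=2/(-3/25)=-16.6667
Confirm numerically:
  x=-16.338: |R|=0.99518 <1
  x=-16.048: |R|=0.99079 <1
  x=-14.330: |R|=0.96162 <1
  x=-14.195: |R|=0.95907 <1
  x=-16.946: |R|=1.00396 >1
  x=-16.873: |R|=1.00294 >1
  x=-16.766: |R|=1.00142 >1
So |R|<1 on (-16.6667, 0).

(-16.6667, 0).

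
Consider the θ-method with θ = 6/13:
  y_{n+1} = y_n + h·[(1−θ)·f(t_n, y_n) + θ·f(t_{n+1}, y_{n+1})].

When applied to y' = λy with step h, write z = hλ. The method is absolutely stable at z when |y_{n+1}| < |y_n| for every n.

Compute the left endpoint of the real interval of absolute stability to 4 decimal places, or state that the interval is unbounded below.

left endpoint -26.0000.

On y'=λy, z=hλ:
  y_{n+1} = y_n + z·[7/13·y_n + 6/13·y_{n+1}] ⇒ (1 − 6/13z)y_{n+1} = (1 + 7/13z)y_n
  so R(z) = (1 + 7/13z)/(1 − 6/13z).

Find x<0 with |R(x)|<1.
x=-1.68: |R|=0.0537
R=−1: 1+7/13x = −1+6/13x ⇒ -1/13x=2 ⇒ x=2/(-1/13)=-26.0000
Confirm numerically:
  x=-20.687: |R|=0.96125 <1
  x=-20.510: |R|=0.95965 <1
  x=-14.014: |R|=0.87654 <1
  x=-26.354: |R|=1.00207 >1
  x=-26.238: |R|=1.00140 >1
Interval (-26.0000, 0).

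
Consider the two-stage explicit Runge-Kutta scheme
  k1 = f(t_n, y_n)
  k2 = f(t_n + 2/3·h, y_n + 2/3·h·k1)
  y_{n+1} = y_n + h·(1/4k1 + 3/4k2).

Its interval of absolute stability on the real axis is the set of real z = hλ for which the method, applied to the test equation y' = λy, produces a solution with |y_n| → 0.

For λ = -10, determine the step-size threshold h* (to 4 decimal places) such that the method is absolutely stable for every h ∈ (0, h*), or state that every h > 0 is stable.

(-2.0000,0); λ=-10 ⇒ h* = (2)/10 = 0.2000.

With y'=λy (z=hλ):
  k1=λy_n ⇒ h·k1=z·y_n;  k2=λ(1+2/3z)y_n ⇒ h·k2=z(1+2/3z)y_n
  y_{n+1}/y_n = 1 + 1/4z + 3/4z(1+2/3z) = 1 + z + 1/2z²
  Hence R(z) = 1 + z + 1/2z².

Boundary: |R(x)|=1, x<0.
x=-0.4: |R|=0.6800
R=1: x+1/2x²=0 ⇒ x=−2=-2.0000; min R=1−1/(4·1/2)=0.5000>−1
Confirm numerically:
  x=-1.057: |R|=0.50162 <1
  x=-1.047: |R|=0.50110 <1
  x=-0.973: |R|=0.50036 <1
  x=-2.577: |R|=1.74346 >1
  x=-2.029: |R|=1.02942 >1
Interval (-2.0000, 0).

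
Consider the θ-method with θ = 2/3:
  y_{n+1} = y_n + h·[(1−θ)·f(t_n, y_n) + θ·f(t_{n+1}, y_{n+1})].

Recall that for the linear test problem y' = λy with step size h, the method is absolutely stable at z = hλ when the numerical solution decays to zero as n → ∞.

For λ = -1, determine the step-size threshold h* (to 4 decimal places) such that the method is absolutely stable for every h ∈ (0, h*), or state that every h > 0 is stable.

Set f=λy, z=hλ:
  y_{n+1} = y_n + z·[1/3·y_n + 2/3·y_{n+1}] ⇒ (1 − 2/3z)y_{n+1} = (1 + 1/3z)y_n
  so R(z) = (1 + 1/3z)/(1 − 2/3z).

Solve |R(x)|<1 on ℝ⁻.
x=-1.57: |R|=0.2329
x=-2: |R|=0.1429
x=-10: |R|=0.3043
x=-100: |R|=0.4778
θ=2/3≥1/2 ⇒ |1+1/3x|<|1−2/3x| ∀x<0 ⇒ interval (−∞,0).

unbounded; (−∞, 0). Any h>0 works for λ=-1.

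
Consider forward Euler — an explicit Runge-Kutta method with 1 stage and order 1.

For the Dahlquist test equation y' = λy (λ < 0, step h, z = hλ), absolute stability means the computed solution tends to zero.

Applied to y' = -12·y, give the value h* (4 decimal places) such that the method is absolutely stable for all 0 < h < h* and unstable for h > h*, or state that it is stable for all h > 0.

Set f=λy, z=hλ:
  order 1, 1-stage ⇒ R(z)=1+z
  (e.g. R(-0.46)=0.54000, |R|=0.54000)

Solve |R(x)|<1 on ℝ⁻.
x=-0.46: |R|=0.5400
|R(-2.17)|=1.1700 |R(-2.05)|=1.0500 |R(-0.76)|=0.2400
Bisect:
  x_lo=-2.7286 |R|=1.7286  x_hi=-0.1761 |R|=0.8239
  mid=-1.45235 |R|=0.45235 →hi
  mid=-2.09047 |R|=1.09047 →lo
  mid=-1.77141 |R|=0.77141 →hi
  mid=-1.93094 |R|=0.93094 →hi
  mid=-2.01071 |R|=1.01071 →lo
  mid=-1.97083 |R|=0.97083 →hi
  mid=-1.99077 |R|=0.99077 →hi
  mid=-2.00074 |R|=1.00074 →lo
  mid=-1.99575 |R|=0.99575 →hi
  mid=-1.99824 |R|=0.99824 →hi
  ...
  [-2.00011,-1.99996] ⇒ x*=-2.0000
Interval (-2.0000, 0).

(-2.0000,0); λ=-12 ⇒ h* = 0.1667.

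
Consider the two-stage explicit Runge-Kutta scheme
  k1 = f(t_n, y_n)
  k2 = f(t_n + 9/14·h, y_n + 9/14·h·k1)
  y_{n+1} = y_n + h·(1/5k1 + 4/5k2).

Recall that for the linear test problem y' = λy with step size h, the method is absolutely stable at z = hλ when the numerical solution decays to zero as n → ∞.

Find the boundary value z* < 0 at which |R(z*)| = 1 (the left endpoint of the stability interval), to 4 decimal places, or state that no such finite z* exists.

z* = -1.9444.

Set f=λy, z=hλ:
  k1=λy_n ⇒ h·k1=z·y_n;  k2=λ(1+9/14z)y_n ⇒ h·k2=z(1+9/14z)y_n
  y_{n+1}/y_n = 1 + 1/5z + 4/5z(1+9/14z) = 1 + z + 18/35z²
  R(z) = 1 + z + 18/35z².

Find x<0 with |R(x)|<1.
x=-0.75: |R|=0.5393
R=1: x+18/35x²=0 ⇒ x=−35/18=-1.9444; min R=1−1/(4·18/35)=0.5139>−1
Confirm numerically:
  x=-1.774: |R|=0.84450 <1
  x=-1.588: |R|=0.70890 <1
  x=-1.001: |R|=0.51431 <1
  x=-2.514: |R|=1.73639 >1
  x=-2.017: |R|=1.07526 >1
Stable set (-1.9444, 0).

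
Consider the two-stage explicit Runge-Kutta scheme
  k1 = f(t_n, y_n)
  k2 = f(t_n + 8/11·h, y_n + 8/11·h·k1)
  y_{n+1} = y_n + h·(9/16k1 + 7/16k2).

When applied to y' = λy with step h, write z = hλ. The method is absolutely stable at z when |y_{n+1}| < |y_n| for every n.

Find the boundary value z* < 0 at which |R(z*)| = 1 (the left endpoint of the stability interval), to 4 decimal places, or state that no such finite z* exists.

left endpoint -3.1429.

Set f=λy, z=hλ:
  k1=λy_n ⇒ h·k1=z·y_n;  k2=λ(1+8/11z)y_n ⇒ h·k2=z(1+8/11z)y_n
  y_{n+1}/y_n = 1 + 9/16z + 7/16z(1+8/11z) = 1 + z + 7/22z²
  Hence R(z) = 1 + z + 7/22z².

Find x<0 with |R(x)|<1.
x=-0.94: |R|=0.3411
R=1: x+7/22x²=0 ⇒ x=−22/7=-3.1429; min R=1−1/(4·7/22)=0.2143>−1
Confirm numerically:
  x=-3.113: |R|=0.97043 <1
  x=-2.740: |R|=0.64878 <1
  x=-2.214: |R|=0.34566 <1
  x=-1.845: |R|=0.23810 <1
  x=-3.700: |R|=1.65591 >1
  x=-3.554: |R|=1.46493 >1
  x=-3.546: |R|=1.45486 >1
Stable set (-3.1429, 0).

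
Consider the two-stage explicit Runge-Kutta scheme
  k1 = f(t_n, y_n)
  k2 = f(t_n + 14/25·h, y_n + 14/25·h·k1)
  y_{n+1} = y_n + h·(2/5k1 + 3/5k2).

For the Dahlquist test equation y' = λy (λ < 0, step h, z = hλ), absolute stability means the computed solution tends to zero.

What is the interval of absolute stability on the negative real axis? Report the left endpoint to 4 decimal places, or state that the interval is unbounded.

Set f=λy, z=hλ:
  k1=λy_n ⇒ h·k1=z·y_n;  k2=λ(1+14/25z)y_n ⇒ h·k2=z(1+14/25z)y_n
  y_{n+1}/y_n = 1 + 2/5z + 3/5z(1+14/25z) = 1 + z + 42/125z²
  R(z) = 1 + z + 42/125z².

Boundary: |R(x)|=1, x<0.
x=-0.83: |R|=0.4015
R=1: x+42/125x²=0 ⇒ x=−125/42=-2.9762; min R=1−1/(4·42/125)=0.2560>−1
Confirm numerically:
  x=-2.701: |R|=0.75025 <1
  x=-2.597: |R|=0.66912 <1
  x=-2.132: |R|=0.39526 <1
  x=-2.098: |R|=0.38094 <1
  x=-3.522: |R|=1.64591 >1
  x=-3.413: |R|=1.50092 >1
Interval (-2.9762, 0).

z∈(-2.9762,0).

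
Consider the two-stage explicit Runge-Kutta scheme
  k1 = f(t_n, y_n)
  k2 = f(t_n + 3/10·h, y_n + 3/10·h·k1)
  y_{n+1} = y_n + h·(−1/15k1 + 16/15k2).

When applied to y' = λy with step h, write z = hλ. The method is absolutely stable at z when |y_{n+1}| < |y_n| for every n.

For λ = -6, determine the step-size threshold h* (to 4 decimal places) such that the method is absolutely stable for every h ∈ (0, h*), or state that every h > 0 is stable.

Test eqn y'=λy, z=hλ:
  k1=λy_n ⇒ h·k1=z·y_n;  k2=λ(1+3/10z)y_n ⇒ h·k2=z(1+3/10z)y_n
  y_{n+1}/y_n = 1 − 1/15z + 16/15z(1+3/10z) = 1 + z + 8/25z²
  so R(z) = 1 + z + 8/25z².

Need |R(x)|<1, x<0.
x=-1.67: |R|=0.2224
R=1: x+8/25x²=0 ⇒ x=−25/8=-3.1250; min R=1−1/(4·8/25)=0.2188>−1
Confirm numerically:
  x=-2.491: |R|=0.49463 <1
  x=-1.371: |R|=0.23049 <1
  x=-1.329: |R|=0.23620 <1
  x=-3.570: |R|=1.50837 >1
  x=-3.238: |R|=1.11709 >1
  x=-3.223: |R|=1.10107 >1
Interval (-3.1250, 0).

(-3.1250,0); λ=-6 ⇒ h* = (25/8)/6 = 0.5208.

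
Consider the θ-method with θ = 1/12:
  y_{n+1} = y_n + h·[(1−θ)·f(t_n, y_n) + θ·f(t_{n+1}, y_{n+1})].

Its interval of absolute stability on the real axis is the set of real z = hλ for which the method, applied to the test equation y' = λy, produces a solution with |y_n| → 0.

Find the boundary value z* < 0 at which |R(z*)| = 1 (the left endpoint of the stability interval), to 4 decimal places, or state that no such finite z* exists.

z* = -2.4000.

Set f=λy, z=hλ:
  y_{n+1} = y_n + z·[11/12·y_n + 1/12·y_{n+1}] ⇒ (1 − 1/12z)y_{n+1} = (1 + 11/12z)y_n
  R(z) = (1 + 11/12z)/(1 − 1/12z).

Boundary: |R(x)|=1, x<0.
x=-0.52: |R|=0.5016
R=−1: 1+11/12x = −1+1/12x ⇒ -5/6x=2 ⇒ x=2/(-5/6)=-2.4000
Confirm numerically:
  x=-1.653: |R|=0.45287 <1
  x=-1.648: |R|=0.44900 <1
  x=-1.640: |R|=0.44282 <1
  x=-1.511: |R|=0.34202 <1
  x=-2.934: |R|=1.35757 >1
  x=-2.808: |R|=1.27553 >1
So |R|<1 on (-2.4000, 0).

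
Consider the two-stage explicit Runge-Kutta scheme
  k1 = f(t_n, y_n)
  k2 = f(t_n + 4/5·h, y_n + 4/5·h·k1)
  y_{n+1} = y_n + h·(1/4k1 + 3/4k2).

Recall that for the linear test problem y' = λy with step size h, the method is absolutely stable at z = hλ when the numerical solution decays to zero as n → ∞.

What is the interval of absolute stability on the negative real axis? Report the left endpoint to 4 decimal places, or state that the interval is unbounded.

z∈(-1.6667,0).

On y'=λy, z=hλ:
  k1=λy_n ⇒ h·k1=z·y_n;  k2=λ(1+4/5z)y_n ⇒ h·k2=z(1+4/5z)y_n
  y_{n+1}/y_n = 1 + 1/4z + 3/4z(1+4/5z) = 1 + z + 3/5z²
  Hence R(z) = 1 + z + 3/5z².

Solve |R(x)|<1 on ℝ⁻.
x=-1.32: |R|=0.7254
R=1: x+3/5x²=0 ⇒ x=−5/3=-1.6667; min R=1−1/(4·3/5)=0.5833>−1
Confirm numerically:
  x=-1.263: |R|=0.69410 <1
  x=-1.234: |R|=0.67965 <1
  x=-0.913: |R|=0.58714 <1
  x=-1.775: |R|=1.11537 >1
  x=-1.700: |R|=1.03400 >1
Stable set (-1.6667, 0).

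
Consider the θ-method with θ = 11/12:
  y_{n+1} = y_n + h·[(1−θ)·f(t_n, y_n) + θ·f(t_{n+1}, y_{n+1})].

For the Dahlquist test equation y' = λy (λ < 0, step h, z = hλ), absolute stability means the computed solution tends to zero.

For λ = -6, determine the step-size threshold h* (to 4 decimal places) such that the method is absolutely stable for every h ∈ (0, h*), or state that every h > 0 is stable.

Set f=λy, z=hλ:
  y_{n+1} = y_n + z·[1/12·y_n + 11/12·y_{n+1}] ⇒ (1 − 11/12z)y_{n+1} = (1 + 1/12z)y_n
  so R(z) = (1 + 1/12z)/(1 − 11/12z).

Solve |R(x)|<1 on ℝ⁻.
x=-1.04: |R|=0.4676
x=-2: |R|=0.2941
x=-10: |R|=0.0164
x=-100: |R|=0.0791
θ=11/12≥1/2 ⇒ |1+1/12x|<|1−11/12x| ∀x<0 ⇒ stable on all of ℝ⁻.

(−∞, 0) — no finite endpoint. Any h>0 works for λ=-6.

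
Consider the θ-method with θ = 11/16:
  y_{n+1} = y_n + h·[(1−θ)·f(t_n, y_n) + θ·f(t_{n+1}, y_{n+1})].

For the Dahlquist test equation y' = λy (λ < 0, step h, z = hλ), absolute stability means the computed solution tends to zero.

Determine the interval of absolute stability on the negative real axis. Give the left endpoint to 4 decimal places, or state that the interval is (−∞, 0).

Test eqn y'=λy, z=hλ:
  y_{n+1} = y_n + z·[5/16·y_n + 11/16·y_{n+1}] ⇒ (1 − 11/16z)y_{n+1} = (1 + 5/16z)y_n
  ⇒ R(z) = (1 + 5/16z)/(1 − 11/16z).

Find x<0 with |R(x)|<1.
x=-0.58: |R|=0.5853
x=-2: |R|=0.1579
x=-10: |R|=0.2698
x=-100: |R|=0.4337
θ=11/16≥1/2 ⇒ |1+5/16x|<|1−11/16x| ∀x<0 ⇒ unbounded interval.

unbounded; (−∞, 0).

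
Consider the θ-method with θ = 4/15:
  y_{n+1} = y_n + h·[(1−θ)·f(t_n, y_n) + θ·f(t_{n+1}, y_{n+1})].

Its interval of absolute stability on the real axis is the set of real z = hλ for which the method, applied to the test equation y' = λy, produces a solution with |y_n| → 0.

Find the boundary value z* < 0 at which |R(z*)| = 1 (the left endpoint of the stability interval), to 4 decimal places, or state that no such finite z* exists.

Set f=λy, z=hλ:
  y_{n+1} = y_n + z·[11/15·y_n + 4/15·y_{n+1}] ⇒ (1 − 4/15z)y_{n+1} = (1 + 11/15z)y_n
  ⇒ R(z) = (1 + 11/15z)/(1 − 4/15z).

Need |R(x)|<1, x<0.
x=-0.45: |R|=0.5982
R=−1: 1+11/15x = −1+4/15x ⇒ -7/15x=2 ⇒ x=2/(-7/15)=-4.2857
Confirm numerically:
  x=-2.794: |R|=0.60108 <1
  x=-2.724: |R|=0.57785 <1
  x=-2.438: |R|=0.47746 <1
  x=-1.998: |R|=0.30350 <1
  x=-4.846: |R|=1.11406 >1
  x=-4.479: |R|=1.04110 >1
Interval (-4.2857, 0).

left endpoint -4.2857.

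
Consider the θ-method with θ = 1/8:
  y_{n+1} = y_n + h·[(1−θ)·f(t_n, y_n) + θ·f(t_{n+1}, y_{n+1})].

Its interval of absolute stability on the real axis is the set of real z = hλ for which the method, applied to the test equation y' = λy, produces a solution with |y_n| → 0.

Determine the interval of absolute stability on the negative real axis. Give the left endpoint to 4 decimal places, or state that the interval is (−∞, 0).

z∈(-2.6667,0).

Test eqn y'=λy, z=hλ:
  y_{n+1} = y_n + z·[7/8·y_n + 1/8·y_{n+1}] ⇒ (1 − 1/8z)y_{n+1} = (1 + 7/8z)y_n
  R(z) = (1 + 7/8z)/(1 − 1/8z).

Solve |R(x)|<1 on ℝ⁻.
x=-1.61: |R|=0.3403
R=−1: 1+7/8x = −1+1/8x ⇒ -3/4x=2 ⇒ x=2/(-3/4)=-2.6667
Confirm numerically:
  x=-2.572: |R|=0.94627 <1
  x=-2.176: |R|=0.71069 <1
  x=-1.171: |R|=0.02148 <1
  x=-1.068: |R|=0.05779 <1
  x=-3.256: |R|=1.31414 >1
  x=-2.722: |R|=1.03096 >1
Interval (-2.6667, 0).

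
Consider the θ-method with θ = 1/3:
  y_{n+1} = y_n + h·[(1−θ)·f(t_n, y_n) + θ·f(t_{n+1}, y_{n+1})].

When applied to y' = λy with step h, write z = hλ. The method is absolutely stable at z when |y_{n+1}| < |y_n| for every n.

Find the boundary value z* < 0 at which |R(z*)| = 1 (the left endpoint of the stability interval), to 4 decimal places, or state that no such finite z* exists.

left endpoint -6.0000.

With y'=λy (z=hλ):
  y_{n+1} = y_n + z·[2/3·y_n + 1/3·y_{n+1}] ⇒ (1 − 1/3z)y_{n+1} = (1 + 2/3z)y_n
  Hence R(z) = (1 + 2/3z)/(1 − 1/3z).

Boundary: |R(x)|=1, x<0.
x=-0.99: |R|=0.2556
R=−1: 1+2/3x = −1+1/3x ⇒ -1/3x=2 ⇒ x=2/(-1/3)=-6.0000
Confirm numerically:
  x=-5.058: |R|=0.88310 <1
  x=-4.552: |R|=0.80826 <1
  x=-3.013: |R|=0.50324 <1
  x=-2.946: |R|=0.48638 <1
  x=-6.365: |R|=1.03897 >1
  x=-6.075: |R|=1.00826 >1
Interval (-6.0000, 0).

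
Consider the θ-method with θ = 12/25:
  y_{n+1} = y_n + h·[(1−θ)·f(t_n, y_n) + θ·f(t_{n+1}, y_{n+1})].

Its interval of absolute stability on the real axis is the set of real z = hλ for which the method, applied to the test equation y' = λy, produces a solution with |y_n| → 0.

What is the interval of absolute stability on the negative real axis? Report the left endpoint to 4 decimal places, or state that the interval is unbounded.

(-50.0000, 0).

With y'=λy (z=hλ):
  y_{n+1} = y_n + z·[13/25·y_n + 12/25·y_{n+1}] ⇒ (1 − 12/25z)y_{n+1} = (1 + 13/25z)y_n
  Hence R(z) = (1 + 13/25z)/(1 − 12/25z).

Solve |R(x)|<1 on ℝ⁻.
x=-1.52: |R|=0.1212
R=−1: 1+13/25x = −1+12/25x ⇒ -1/25x=2 ⇒ x=2/(-1/25)=-50.0000
Confirm numerically:
  x=-42.447: |R|=0.98587 <1
  x=-37.118: |R|=0.97262 <1
  x=-29.930: |R|=0.94776 <1
  x=-50.431: |R|=1.00068 >1
  x=-50.304: |R|=1.00048 >1
So |R|<1 on (-50.0000, 0).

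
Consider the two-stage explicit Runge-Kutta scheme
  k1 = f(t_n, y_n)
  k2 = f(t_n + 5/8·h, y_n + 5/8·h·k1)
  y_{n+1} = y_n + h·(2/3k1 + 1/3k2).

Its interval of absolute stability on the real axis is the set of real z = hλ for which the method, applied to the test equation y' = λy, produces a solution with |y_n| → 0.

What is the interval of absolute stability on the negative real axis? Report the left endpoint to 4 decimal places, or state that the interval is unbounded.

On y'=λy, z=hλ:
  k1=λy_n ⇒ h·k1=z·y_n;  k2=λ(1+5/8z)y_n ⇒ h·k2=z(1+5/8z)y_n
  y_{n+1}/y_n = 1 + 2/3z + 1/3z(1+5/8z) = 1 + z + 5/24z²
  Hence R(z) = 1 + z + 5/24z².

Solve |R(x)|<1 on ℝ⁻.
x=-1.66: |R|=0.0859
R=1: x+5/24x²=0 ⇒ x=−24/5=-4.8000; min R=1−1/(4·5/24)=-0.2000>−1
Confirm numerically:
  x=-4.431: |R|=0.65937 <1
  x=-4.422: |R|=0.65177 <1
  x=-4.176: |R|=0.45712 <1
  x=-3.119: |R|=0.09230 <1
  x=-5.265: |R|=1.51005 >1
  x=-4.894: |R|=1.09584 >1
  x=-4.849: |R|=1.04950 >1
Stable set (-4.8000, 0).

(-4.8000, 0).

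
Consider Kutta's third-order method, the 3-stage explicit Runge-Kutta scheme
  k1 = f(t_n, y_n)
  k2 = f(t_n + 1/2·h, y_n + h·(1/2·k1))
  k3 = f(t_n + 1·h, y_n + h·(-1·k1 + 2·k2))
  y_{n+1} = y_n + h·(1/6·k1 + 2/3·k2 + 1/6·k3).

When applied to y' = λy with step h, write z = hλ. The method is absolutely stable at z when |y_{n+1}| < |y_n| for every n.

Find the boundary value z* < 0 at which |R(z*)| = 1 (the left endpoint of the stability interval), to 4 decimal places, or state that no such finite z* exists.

left endpoint -2.5127.

Test eqn y'=λy, z=hλ:
  order 3, 3-stage ⇒ R(z)=1+z+z^2/2+z^3/6
  (e.g. R(-1.79)=-0.14384, |R|=0.14384)

Need |R(x)|<1, x<0.
x=-1.79: |R|=0.1438
|R(-2.74)|=1.4147 |R(-1.37)|=0.1399 |R(-1.19)|=0.2372
Bisect:
  x_lo=-3.1898 |R|=2.5117  x_hi=-0.1176 |R|=0.8891
  mid=-1.65369 |R|=0.04007 →hi
  mid=-2.42176 |R|=0.85654 →hi
  mid=-2.80580 |R|=1.55098 →lo
  mid=-2.61378 |R|=1.17401 →lo
  mid=-2.51777 |R|=1.00828 →lo
  mid=-2.46977 |R|=0.93072 →hi
  mid=-2.49377 |R|=0.96907 →hi
  mid=-2.50577 |R|=0.98857 →hi
  mid=-2.51177 |R|=0.99840 →hi
  mid=-2.51477 |R|=1.00333 →lo
  ...
  [-2.51289,-2.51271] ⇒ x*=-2.5127
So |R|<1 on (-2.5127, 0).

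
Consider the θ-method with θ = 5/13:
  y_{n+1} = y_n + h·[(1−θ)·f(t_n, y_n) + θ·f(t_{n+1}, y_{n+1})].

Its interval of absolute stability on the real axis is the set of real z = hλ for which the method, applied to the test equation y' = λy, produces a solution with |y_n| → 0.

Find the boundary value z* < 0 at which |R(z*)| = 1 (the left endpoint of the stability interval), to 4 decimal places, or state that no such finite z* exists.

Test eqn y'=λy, z=hλ:
  y_{n+1} = y_n + z·[8/13·y_n + 5/13·y_{n+1}] ⇒ (1 − 5/13z)y_{n+1} = (1 + 8/13z)y_n
  ⇒ R(z) = (1 + 8/13z)/(1 − 5/13z).

Solve |R(x)|<1 on ℝ⁻.
x=-0.69: |R|=0.4547
R=−1: 1+8/13x = −1+5/13x ⇒ -3/13x=2 ⇒ x=2/(-3/13)=-8.6667
Confirm numerically:
  x=-6.726: |R|=0.87514 <1
  x=-5.971: |R|=0.81129 <1
  x=-5.627: |R|=0.77832 <1
  x=-4.750: |R|=0.68027 <1
  x=-8.919: |R|=1.01314 >1
  x=-8.727: |R|=1.00320 >1
So |R|<1 on (-8.6667, 0).

z* = -8.6667.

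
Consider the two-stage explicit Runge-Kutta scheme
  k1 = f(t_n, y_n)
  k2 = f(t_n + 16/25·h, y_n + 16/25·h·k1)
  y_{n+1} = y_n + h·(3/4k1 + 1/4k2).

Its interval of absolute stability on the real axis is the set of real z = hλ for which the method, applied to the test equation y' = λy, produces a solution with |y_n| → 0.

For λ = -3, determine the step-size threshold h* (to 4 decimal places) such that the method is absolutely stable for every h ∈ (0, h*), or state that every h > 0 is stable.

(-6.2500,0); λ=-3 ⇒ h* = (25/4)/3 = 2.0833.

Test eqn y'=λy, z=hλ:
  k1=λy_n ⇒ h·k1=z·y_n;  k2=λ(1+16/25z)y_n ⇒ h·k2=z(1+16/25z)y_n
  y_{n+1}/y_n = 1 + 3/4z + 1/4z(1+16/25z) = 1 + z + 4/25z²
  so R(z) = 1 + z + 4/25z².

Need |R(x)|<1, x<0.
x=-1.07: |R|=0.1132
R=1: x+4/25x²=0 ⇒ x=−25/4=-6.2500; min R=1−1/(4·4/25)=-0.5625>−1
Confirm numerically:
  x=-5.012: |R|=0.00722 <1
  x=-3.913: |R|=0.46315 <1
  x=-3.336: |R|=0.55538 <1
  x=-2.603: |R|=0.51890 <1
  x=-6.709: |R|=1.49271 >1
  x=-6.590: |R|=1.35850 >1
So |R|<1 on (-6.2500, 0).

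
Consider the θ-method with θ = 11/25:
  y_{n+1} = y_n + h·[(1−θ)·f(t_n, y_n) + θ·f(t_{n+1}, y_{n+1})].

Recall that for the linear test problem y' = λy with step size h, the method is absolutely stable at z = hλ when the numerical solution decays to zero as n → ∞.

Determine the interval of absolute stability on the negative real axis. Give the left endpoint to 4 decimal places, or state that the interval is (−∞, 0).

z∈(-16.6667,0).

With y'=λy (z=hλ):
  y_{n+1} = y_n + z·[14/25·y_n + 11/25·y_{n+1}] ⇒ (1 − 11/25z)y_{n+1} = (1 + 14/25z)y_n
  Hence R(z) = (1 + 14/25z)/(1 − 11/25z).

Solve |R(x)|<1 on ℝ⁻.
x=-0.56: |R|=0.5507
R=−1: 1+14/25x = −1+11/25x ⇒ -3/25x=2 ⇒ x=2/(-3/25)=-16.6667
Confirm numerically:
  x=-13.987: |R|=0.95505 <1
  x=-11.400: |R|=0.89495 <1
  x=-10.753: |R|=0.87618 <1
  x=-9.822: |R|=0.84566 <1
  x=-17.093: |R|=1.00600 >1
  x=-16.992: |R|=1.00461 >1
  x=-16.904: |R|=1.00338 >1
Stable set (-16.6667, 0).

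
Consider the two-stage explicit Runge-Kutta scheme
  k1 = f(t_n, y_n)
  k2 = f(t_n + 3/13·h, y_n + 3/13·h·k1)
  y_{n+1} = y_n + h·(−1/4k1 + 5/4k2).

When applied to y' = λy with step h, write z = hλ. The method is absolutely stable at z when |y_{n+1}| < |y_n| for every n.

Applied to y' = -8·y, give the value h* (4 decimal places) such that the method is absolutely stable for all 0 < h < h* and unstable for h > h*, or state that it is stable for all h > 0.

(-3.4667,0); λ=-8 ⇒ h* = (52/15)/8 = 0.4333.

Set f=λy, z=hλ:
  k1=λy_n ⇒ h·k1=z·y_n;  k2=λ(1+3/13z)y_n ⇒ h·k2=z(1+3/13z)y_n
  y_{n+1}/y_n = 1 − 1/4z + 5/4z(1+3/13z) = 1 + z + 15/52z²
  ⇒ R(z) = 1 + z + 15/52z².

Need |R(x)|<1, x<0.
x=-0.55: |R|=0.5373
R=1: x+15/52x²=0 ⇒ x=−52/15=-3.4667; min R=1−1/(4·15/52)=0.1333>−1
Confirm numerically:
  x=-3.204: |R|=0.75724 <1
  x=-2.927: |R|=0.54434 <1
  x=-2.543: |R|=0.32244 <1
  x=-2.412: |R|=0.26620 <1
  x=-4.002: |R|=1.61800 >1
  x=-3.589: |R|=1.12665 >1
So |R|<1 on (-3.4667, 0).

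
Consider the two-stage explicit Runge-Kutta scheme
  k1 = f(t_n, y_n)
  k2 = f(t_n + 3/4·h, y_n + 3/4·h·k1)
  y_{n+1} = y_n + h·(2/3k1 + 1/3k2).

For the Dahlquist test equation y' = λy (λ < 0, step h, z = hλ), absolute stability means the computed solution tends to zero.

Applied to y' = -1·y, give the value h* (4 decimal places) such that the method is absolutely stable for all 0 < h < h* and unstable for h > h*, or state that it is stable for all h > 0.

(-4.0000,0); λ=-1 ⇒ h* = (4)/1 = 4.0000.

Set f=λy, z=hλ:
  k1=λy_n ⇒ h·k1=z·y_n;  k2=λ(1+3/4z)y_n ⇒ h·k2=z(1+3/4z)y_n
  y_{n+1}/y_n = 1 + 2/3z + 1/3z(1+3/4z) = 1 + z + 1/4z²
  Hence R(z) = 1 + z + 1/4z².

Solve |R(x)|<1 on ℝ⁻.
x=-1.28: |R|=0.1296
R=1: x+1/4x²=0 ⇒ x=−4=-4.0000; min R=1−1/(4·1/4)=0.0000>−1
Confirm numerically:
  x=-3.631: |R|=0.66504 <1
  x=-2.594: |R|=0.08821 <1
  x=-1.784: |R|=0.01166 <1
  x=-4.539: |R|=1.61163 >1
  x=-4.499: |R|=1.56125 >1
  x=-4.065: |R|=1.06606 >1
Interval (-4.0000, 0).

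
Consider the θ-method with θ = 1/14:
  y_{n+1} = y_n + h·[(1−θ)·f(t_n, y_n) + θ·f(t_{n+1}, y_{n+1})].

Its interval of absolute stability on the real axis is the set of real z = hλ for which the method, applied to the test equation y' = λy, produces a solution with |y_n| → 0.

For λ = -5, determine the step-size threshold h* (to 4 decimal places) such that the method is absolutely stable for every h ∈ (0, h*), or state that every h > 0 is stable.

(-2.3333,0); λ=-5 ⇒ h* = (7/3)/5 = 0.4667.

Set f=λy, z=hλ:
  y_{n+1} = y_n + z·[13/14·y_n + 1/14·y_{n+1}] ⇒ (1 − 1/14z)y_{n+1} = (1 + 13/14z)y_n
  Hence R(z) = (1 + 13/14z)/(1 − 1/14z).

Find x<0 with |R(x)|<1.
x=-1.66: |R|=0.4840
R=−1: 1+13/14x = −1+1/14x ⇒ -6/7x=2 ⇒ x=2/(-6/7)=-2.3333
Confirm numerically:
  x=-1.645: |R|=0.47204 <1
  x=-1.337: |R|=0.22045 <1
  x=-1.281: |R|=0.17361 <1
  x=-2.906: |R|=1.40648 >1
  x=-2.510: |R|=1.12841 >1
  x=-2.370: |R|=1.02688 >1
Interval (-2.3333, 0).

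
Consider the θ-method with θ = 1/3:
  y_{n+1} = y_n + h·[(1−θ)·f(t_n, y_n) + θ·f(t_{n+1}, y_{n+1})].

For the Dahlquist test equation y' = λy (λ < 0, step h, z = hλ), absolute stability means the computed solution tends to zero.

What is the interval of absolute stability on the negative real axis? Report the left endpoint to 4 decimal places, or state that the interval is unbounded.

Set f=λy, z=hλ:
  y_{n+1} = y_n + z·[2/3·y_n + 1/3·y_{n+1}] ⇒ (1 − 1/3z)y_{n+1} = (1 + 2/3z)y_n
  ⇒ R(z) = (1 + 2/3z)/(1 − 1/3z).

Boundary: |R(x)|=1, x<0.
x=-1.7: |R|=0.0851
R=−1: 1+2/3x = −1+1/3x ⇒ -1/3x=2 ⇒ x=2/(-1/3)=-6.0000
Confirm numerically:
  x=-4.220: |R|=0.75346 <1
  x=-3.456: |R|=0.60595 <1
  x=-3.100: |R|=0.52459 <1
  x=-2.915: |R|=0.47844 <1
  x=-6.422: |R|=1.04479 >1
  x=-6.205: |R|=1.02227 >1
  x=-6.175: |R|=1.01907 >1
Stable set (-6.0000, 0).

(-6.0000, 0).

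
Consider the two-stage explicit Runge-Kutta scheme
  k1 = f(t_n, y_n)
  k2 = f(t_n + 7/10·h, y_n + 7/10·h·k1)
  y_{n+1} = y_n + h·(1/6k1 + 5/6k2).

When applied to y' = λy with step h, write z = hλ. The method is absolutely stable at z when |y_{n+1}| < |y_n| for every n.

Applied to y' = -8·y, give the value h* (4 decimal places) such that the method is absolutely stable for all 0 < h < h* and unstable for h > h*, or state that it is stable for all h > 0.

(-1.7143,0); λ=-8 ⇒ h* = (12/7)/8 = 0.2143.

Test eqn y'=λy, z=hλ:
  k1=λy_n ⇒ h·k1=z·y_n;  k2=λ(1+7/10z)y_n ⇒ h·k2=z(1+7/10z)y_n
  y_{n+1}/y_n = 1 + 1/6z + 5/6z(1+7/10z) = 1 + z + 7/12z²
  ⇒ R(z) = 1 + z + 7/12z².

Need |R(x)|<1, x<0.
x=-0.63: |R|=0.6015
R=1: x+7/12x²=0 ⇒ x=−12/7=-1.7143; min R=1−1/(4·7/12)=0.5714>−1
Confirm numerically:
  x=-1.492: |R|=0.80654 <1
  x=-1.395: |R|=0.74018 <1
  x=-1.216: |R|=0.64655 <1
  x=-0.805: |R|=0.57301 <1
  x=-2.234: |R|=1.67727 >1
  x=-2.196: |R|=1.61708 >1
  x=-2.047: |R|=1.39729 >1
Stable set (-1.7143, 0).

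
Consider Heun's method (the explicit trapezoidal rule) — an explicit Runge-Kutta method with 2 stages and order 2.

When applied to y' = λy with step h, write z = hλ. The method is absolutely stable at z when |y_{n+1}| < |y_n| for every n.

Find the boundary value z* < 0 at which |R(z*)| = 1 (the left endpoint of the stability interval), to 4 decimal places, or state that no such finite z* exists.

left endpoint -2.0000.

Test eqn y'=λy, z=hλ:
  order 2, 2-stage ⇒ R(z)=1+z+z^2/2
  (e.g. R(-1.41)=0.58405, |R|=0.58405)

Boundary: |R(x)|=1, x<0.
x=-1.41: |R|=0.5840
|R(-1.76)|=0.7888 |R(-1.73)|=0.7664 |R(-1.11)|=0.5060
Bisect:
  x_lo=-2.5097 |R|=1.6396  x_hi=-0.0579 |R|=0.9438
  mid=-1.28381 |R|=0.54028 →hi
  mid=-1.89676 |R|=0.90209 →hi
  mid=-2.20323 |R|=1.22388 →lo
  mid=-2.04999 |R|=1.05124 →lo
  mid=-1.97338 |R|=0.97373 →hi
  mid=-2.01168 |R|=1.01175 →lo
  mid=-1.99253 |R|=0.99256 →hi
  mid=-2.00211 |R|=1.00211 →lo
  mid=-1.99732 |R|=0.99732 →hi
  ...
  [-2.00001,-1.99986] ⇒ x*=-2.0000
Interval (-2.0000, 0).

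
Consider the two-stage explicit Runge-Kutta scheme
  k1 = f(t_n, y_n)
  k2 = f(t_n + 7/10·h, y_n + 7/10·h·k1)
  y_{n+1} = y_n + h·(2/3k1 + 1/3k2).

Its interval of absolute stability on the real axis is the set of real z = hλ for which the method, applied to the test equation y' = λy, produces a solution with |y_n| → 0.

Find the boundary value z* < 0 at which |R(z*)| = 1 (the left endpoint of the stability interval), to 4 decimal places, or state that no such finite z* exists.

left endpoint -4.2857.

On y'=λy, z=hλ:
  k1=λy_n ⇒ h·k1=z·y_n;  k2=λ(1+7/10z)y_n ⇒ h·k2=z(1+7/10z)y_n
  y_{n+1}/y_n = 1 + 2/3z + 1/3z(1+7/10z) = 1 + z + 7/30z²
  so R(z) = 1 + z + 7/30z².

Need |R(x)|<1, x<0.
x=-0.71: |R|=0.4076
R=1: x+7/30x²=0 ⇒ x=−30/7=-4.2857; min R=1−1/(4·7/30)=-0.0714>−1
Confirm numerically:
  x=-4.012: |R|=0.74377 <1
  x=-3.380: |R|=0.28569 <1
  x=-2.357: |R|=0.06073 <1
  x=-1.915: |R|=0.05931 <1
  x=-4.493: |R|=1.21731 >1
  x=-4.424: |R|=1.14275 >1
Interval (-4.2857, 0).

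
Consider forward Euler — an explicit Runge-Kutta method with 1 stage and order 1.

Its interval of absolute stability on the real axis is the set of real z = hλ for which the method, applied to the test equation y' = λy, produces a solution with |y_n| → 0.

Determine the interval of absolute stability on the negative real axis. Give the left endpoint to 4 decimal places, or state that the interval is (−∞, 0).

Set f=λy, z=hλ:
  order 1, 1-stage ⇒ R(z)=1+z
  (e.g. R(-1.25)=-0.25000, |R|=0.25000)

Need |R(x)|<1, x<0.
x=-1.25: |R|=0.2500
|R(-2.15)|=1.1500 |R(-2.12)|=1.1200 |R(-1.47)|=0.4700
Bisect:
  x_lo=-2.4837 |R|=1.4837  x_hi=-0.3059 |R|=0.6941
  mid=-1.39481 |R|=0.39481 →hi
  mid=-1.93927 |R|=0.93927 →hi
  mid=-2.21151 |R|=1.21151 →lo
  mid=-2.07539 |R|=1.07539 →lo
  mid=-2.00733 |R|=1.00733 →lo
  mid=-1.97330 |R|=0.97330 →hi
  mid=-1.99032 |R|=0.99032 →hi
  mid=-1.99882 |R|=0.99882 →hi
  mid=-2.00308 |R|=1.00308 →lo
  ...
  [-2.00002,-1.99989] ⇒ x*=-2.0000
Stable set (-2.0000, 0).

(-2.0000, 0).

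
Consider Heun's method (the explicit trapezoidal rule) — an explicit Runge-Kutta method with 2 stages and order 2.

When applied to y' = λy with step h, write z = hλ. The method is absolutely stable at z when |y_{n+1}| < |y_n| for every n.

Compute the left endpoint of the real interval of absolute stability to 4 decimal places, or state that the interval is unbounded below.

Set f=λy, z=hλ:
  order 2, 2-stage ⇒ R(z)=1+z+z^2/2
  (e.g. R(-0.7)=0.54500, |R|=0.54500)

Boundary: |R(x)|=1, x<0.
x=-0.7: |R|=0.5450
|R(-2.23)|=1.2565 |R(-1)|=0.5000 |R(-0.63)|=0.5684
Bisect:
  x_lo=-2.6483 |R|=1.8584  x_hi=-0.1334 |R|=0.8755
  mid=-1.39085 |R|=0.57638 →hi
  mid=-2.01955 |R|=1.01974 →lo
  mid=-1.70520 |R|=0.74865 →hi
  mid=-1.86237 |R|=0.87184 →hi
  mid=-1.94096 |R|=0.94270 →hi
  mid=-1.98025 |R|=0.98045 →hi
  mid=-1.99990 |R|=0.99990 →hi
  mid=-2.00973 |R|=1.00977 →lo
  mid=-2.00481 |R|=1.00482 →lo
  ...
  [-2.00006,-1.99990] ⇒ x*=-2.0000
Stable set (-2.0000, 0).

z* = -2.0000.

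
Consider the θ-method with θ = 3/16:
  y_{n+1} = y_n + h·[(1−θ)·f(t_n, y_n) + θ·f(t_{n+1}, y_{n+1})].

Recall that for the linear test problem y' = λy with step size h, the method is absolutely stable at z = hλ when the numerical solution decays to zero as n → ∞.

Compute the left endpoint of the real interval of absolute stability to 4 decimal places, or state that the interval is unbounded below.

left endpoint -3.2000.

On y'=λy, z=hλ:
  y_{n+1} = y_n + z·[13/16·y_n + 3/16·y_{n+1}] ⇒ (1 − 3/16z)y_{n+1} = (1 + 13/16z)y_n
  ⇒ R(z) = (1 + 13/16z)/(1 − 3/16z).

Solve |R(x)|<1 on ℝ⁻.
x=-1.32: |R|=0.0581
R=−1: 1+13/16x = −1+3/16x ⇒ -5/8x=2 ⇒ x=2/(-5/8)=-3.2000
Confirm numerically:
  x=-2.210: |R|=0.56253 <1
  x=-2.081: |R|=0.49692 <1
  x=-1.984: |R|=0.44606 <1
  x=-3.452: |R|=1.09561 >1
  x=-3.359: |R|=1.06097 >1
So |R|<1 on (-3.2000, 0).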